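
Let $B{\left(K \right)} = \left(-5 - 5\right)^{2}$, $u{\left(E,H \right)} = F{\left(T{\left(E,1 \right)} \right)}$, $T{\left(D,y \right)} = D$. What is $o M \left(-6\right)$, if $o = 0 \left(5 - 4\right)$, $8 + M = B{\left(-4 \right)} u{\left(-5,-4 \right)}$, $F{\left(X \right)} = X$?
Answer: $0$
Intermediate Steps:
$u{\left(E,H \right)} = E$
$B{\left(K \right)} = 100$ ($B{\left(K \right)} = \left(-10\right)^{2} = 100$)
$M = -508$ ($M = -8 + 100 \left(-5\right) = -8 - 500 = -508$)
$o = 0$ ($o = 0 \cdot 1 = 0$)
$o M \left(-6\right) = 0 \left(-508\right) \left(-6\right) = 0 \left(-6\right) = 0$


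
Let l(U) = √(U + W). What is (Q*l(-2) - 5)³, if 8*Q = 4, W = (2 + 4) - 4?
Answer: -125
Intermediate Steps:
W = 2 (W = 6 - 4 = 2)
Q = ½ (Q = (⅛)*4 = ½ ≈ 0.50000)
l(U) = √(2 + U) (l(U) = √(U + 2) = √(2 + U))
(Q*l(-2) - 5)³ = (√(2 - 2)/2 - 5)³ = (√0/2 - 5)³ = ((½)*0 - 5)³ = (0 - 5)³ = (-5)³ = -125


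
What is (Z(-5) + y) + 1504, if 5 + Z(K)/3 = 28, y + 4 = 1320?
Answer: 2889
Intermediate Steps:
y = 1316 (y = -4 + 1320 = 1316)
Z(K) = 69 (Z(K) = -15 + 3*28 = -15 + 84 = 69)
(Z(-5) + y) + 1504 = (69 + 1316) + 1504 = 1385 + 1504 = 2889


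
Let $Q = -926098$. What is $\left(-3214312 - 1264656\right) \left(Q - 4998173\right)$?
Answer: $26534620232328$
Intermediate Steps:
$\left(-3214312 - 1264656\right) \left(Q - 4998173\right) = \left(-3214312 - 1264656\right) \left(-926098 - 4998173\right) = \left(-4478968\right) \left(-5924271\right) = 26534620232328$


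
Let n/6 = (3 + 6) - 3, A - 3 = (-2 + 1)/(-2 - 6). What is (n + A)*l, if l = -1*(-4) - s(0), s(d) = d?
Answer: 313/2 ≈ 156.50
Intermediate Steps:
l = 4 (l = -1*(-4) - 1*0 = 4 + 0 = 4)
A = 25/8 (A = 3 + (-2 + 1)/(-2 - 6) = 3 - 1/(-8) = 3 - 1*(-⅛) = 3 + ⅛ = 25/8 ≈ 3.1250)
n = 36 (n = 6*((3 + 6) - 3) = 6*(9 - 3) = 6*6 = 36)
(n + A)*l = (36 + 25/8)*4 = (313/8)*4 = 313/2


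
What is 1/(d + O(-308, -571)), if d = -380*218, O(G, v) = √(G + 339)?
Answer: -82840/6862465569 - √31/6862465569 ≈ -1.2072e-5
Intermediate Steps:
O(G, v) = √(339 + G)
d = -82840
1/(d + O(-308, -571)) = 1/(-82840 + √(339 - 308)) = 1/(-82840 + √31)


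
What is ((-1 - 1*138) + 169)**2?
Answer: 900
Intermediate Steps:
((-1 - 1*138) + 169)**2 = ((-1 - 138) + 169)**2 = (-139 + 169)**2 = 30**2 = 900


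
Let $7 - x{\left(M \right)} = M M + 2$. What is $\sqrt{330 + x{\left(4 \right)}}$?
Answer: $\sqrt{319} \approx 17.861$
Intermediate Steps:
$x{\left(M \right)} = 5 - M^{2}$ ($x{\left(M \right)} = 7 - \left(M M + 2\right) = 7 - \left(M^{2} + 2\right) = 7 - \left(2 + M^{2}\right) = 5 - M^{2}$)
$\sqrt{330 + x{\left(4 \right)}} = \sqrt{330 + \left(5 - 4^{2}\right)} = \sqrt{330 + \left(5 - 16\right)} = \sqrt{330 - 11} = \sqrt{319}$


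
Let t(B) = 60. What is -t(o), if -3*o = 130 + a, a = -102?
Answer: -60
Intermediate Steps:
o = -28/3 (o = -(130 - 102)/3 = -1/3*28 = -28/3 ≈ -9.3333)
-t(o) = -1*60 = -60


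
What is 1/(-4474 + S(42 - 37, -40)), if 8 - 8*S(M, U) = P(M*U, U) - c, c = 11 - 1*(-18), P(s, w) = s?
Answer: -8/35555 ≈ -0.00022500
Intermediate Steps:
c = 29 (c = 11 + 18 = 29)
S(M, U) = 37/8 - M*U/8 (S(M, U) = 1 - (M*U - 1*29)/8 = 1 - (M*U - 29)/8 = 1 - (-29 + M*U)/8 = 1 + (29/8 - M*U/8) = 37/8 - M*U/8)
1/(-4474 + S(42 - 37, -40)) = 1/(-4474 + (37/8 - 1/8*(42 - 37)*(-40))) = 1/(-4474 + (37/8 - 1/8*5*(-40))) = 1/(-4474 + (37/8 + 25)) = 1/(-4474 + 237/8) = 1/(-35555/8) = -8/35555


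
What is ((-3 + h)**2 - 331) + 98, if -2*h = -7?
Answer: -931/4 ≈ -232.75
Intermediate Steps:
h = 7/2 (h = -1/2*(-7) = 7/2 ≈ 3.5000)
((-3 + h)**2 - 331) + 98 = ((-3 + 7/2)**2 - 331) + 98 = ((1/2)**2 - 331) + 98 = (1/4 - 331) + 98 = -1323/4 + 98 = -931/4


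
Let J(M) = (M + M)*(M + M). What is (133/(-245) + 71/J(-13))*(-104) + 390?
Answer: 198168/455 ≈ 435.53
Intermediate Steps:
J(M) = 4*M² (J(M) = (2*M)*(2*M) = 4*M²)
(133/(-245) + 71/J(-13))*(-104) + 390 = (133/(-245) + 71/((4*(-13)²)))*(-104) + 390 = (133*(-1/245) + 71/((4*169)))*(-104) + 390 = (-19/35 + 71/676)*(-104) + 390 = -10359/23660*(-104) + 390 = 20718/455 + 390 = 198168/455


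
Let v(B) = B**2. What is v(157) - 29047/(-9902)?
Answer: 244103445/9902 ≈ 24652.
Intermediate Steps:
v(157) - 29047/(-9902) = 157**2 - 29047/(-9902) = 24649 - 29047*(-1)/9902 = 24649 - 1*(-29047/9902) = 24649 + 29047/9902 = 244103445/9902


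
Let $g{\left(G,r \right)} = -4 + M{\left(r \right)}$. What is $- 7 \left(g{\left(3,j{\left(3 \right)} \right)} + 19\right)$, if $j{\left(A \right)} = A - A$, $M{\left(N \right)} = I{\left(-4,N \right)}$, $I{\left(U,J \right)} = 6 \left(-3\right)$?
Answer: $21$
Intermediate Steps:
$I{\left(U,J \right)} = -18$
$M{\left(N \right)} = -18$
$j{\left(A \right)} = 0$
$g{\left(G,r \right)} = -22$ ($g{\left(G,r \right)} = -4 - 18 = -22$)
$- 7 \left(g{\left(3,j{\left(3 \right)} \right)} + 19\right) = - 7 \left(-22 + 19\right) = \left(-7\right) \left(-3\right) = 21$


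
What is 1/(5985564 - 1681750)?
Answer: 1/4303814 ≈ 2.3235e-7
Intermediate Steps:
1/(5985564 - 1681750) = 1/4303814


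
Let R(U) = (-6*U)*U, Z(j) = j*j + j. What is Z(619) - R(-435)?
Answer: 1519130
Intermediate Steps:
Z(j) = j + j**2 (Z(j) = j**2 + j = j + j**2)
R(U) = -6*U**2
Z(619) - R(-435) = 619*(1 + 619) - (-6)*(-435)**2 = 619*620 - (-6)*189225 = 383780 - 1*(-1135350) = 383780 + 1135350 = 1519130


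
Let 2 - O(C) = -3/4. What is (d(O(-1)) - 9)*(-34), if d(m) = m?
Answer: 425/2 ≈ 212.50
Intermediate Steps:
O(C) = 11/4 (O(C) = 2 - (-3)/4 = 2 - 1*(-¾) = 2 + ¾ = 11/4)
(d(O(-1)) - 9)*(-34) = (11/4 - 9)*(-34) = -25/4*(-34) = 425/2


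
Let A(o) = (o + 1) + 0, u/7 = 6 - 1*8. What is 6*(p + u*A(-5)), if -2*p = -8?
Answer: 360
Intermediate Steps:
u = -14 (u = 7*(6 - 1*8) = 7*(6 - 8) = 7*(-2) = -14)
A(o) = 1 + o (A(o) = (1 + o) + 0 = 1 + o)
p = 4 (p = -½*(-8) = 4)
6*(p + u*A(-5)) = 6*(4 - 14*(1 - 5)) = 6*(4 - 14*(-4)) = 6*(4 + 56) = 6*60 = 360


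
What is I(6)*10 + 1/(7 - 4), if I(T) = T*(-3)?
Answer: -539/3 ≈ -179.67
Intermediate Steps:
I(T) = -3*T
I(6)*10 + 1/(7 - 4) = -3*6*10 + 1/(7 - 4) = -18*10 + 1/3 = -180 + ⅓ = -539/3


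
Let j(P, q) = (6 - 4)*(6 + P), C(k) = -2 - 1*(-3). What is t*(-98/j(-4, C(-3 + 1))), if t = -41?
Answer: 2009/2 ≈ 1004.5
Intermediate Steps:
C(k) = 1 (C(k) = -2 + 3 = 1)
j(P, q) = 12 + 2*P (j(P, q) = 2*(6 + P) = 12 + 2*P)
t*(-98/j(-4, C(-3 + 1))) = -(-4018)/(12 + 2*(-4)) = -(-4018)/(12 - 8) = -(-4018)/4 = -41*(-49/2) = 2009/2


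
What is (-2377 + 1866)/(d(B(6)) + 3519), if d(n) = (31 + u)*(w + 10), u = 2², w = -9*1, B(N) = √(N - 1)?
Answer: -511/3554 ≈ -0.14378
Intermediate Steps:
B(N) = √(-1 + N)
w = -9
u = 4
d(n) = 35 (d(n) = (31 + 4)*(-9 + 10) = 35*1 = 35)
(-2377 + 1866)/(d(B(6)) + 3519) = (-2377 + 1866)/(35 + 3519) = -511/3554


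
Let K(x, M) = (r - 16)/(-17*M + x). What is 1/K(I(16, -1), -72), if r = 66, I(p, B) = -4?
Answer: 122/5 ≈ 24.400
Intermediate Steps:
K(x, M) = 50/(x - 17*M) (K(x, M) = (66 - 16)/(-17*M + x) = 50/(x - 17*M))
1/K(I(16, -1), -72) = 1/(50/(-4 - 17*(-72))) = 1/(50/(-4 + 1224)) = 1/(50/1220) = 1/(50*(1/1220)) = 1/(5/122) = 122/5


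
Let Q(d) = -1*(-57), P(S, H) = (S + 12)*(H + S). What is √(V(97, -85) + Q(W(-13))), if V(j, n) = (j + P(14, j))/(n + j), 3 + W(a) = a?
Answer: √11001/6 ≈ 17.481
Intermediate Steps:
W(a) = -3 + a
P(S, H) = (12 + S)*(H + S)
Q(d) = 57
V(j, n) = (364 + 27*j)/(j + n) (V(j, n) = (j + (14² + 12*j + 12*14 + j*14))/(n + j) = (j + (196 + 12*j + 168 + 14*j))/(j + n) = (j + (364 + 26*j))/(j + n) = (364 + 27*j)/(j + n))
√(V(97, -85) + Q(W(-13))) = √((364 + 27*97)/(97 - 85) + 57) = √((364 + 2619)/12 + 57) = √((1/12)*2983 + 57) = √(2983/12 + 57) = √(3667/12) = √11001/6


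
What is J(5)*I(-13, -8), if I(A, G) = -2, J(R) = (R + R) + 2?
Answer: -24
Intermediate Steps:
J(R) = 2 + 2*R (J(R) = 2*R + 2 = 2 + 2*R)
J(5)*I(-13, -8) = (2 + 2*5)*(-2) = (2 + 10)*(-2) = 12*(-2) = -24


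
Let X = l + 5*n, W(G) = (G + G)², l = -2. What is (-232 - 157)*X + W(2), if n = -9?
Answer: 18299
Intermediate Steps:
W(G) = 4*G² (W(G) = (2*G)² = 4*G²)
X = -47 (X = -2 + 5*(-9) = -2 - 45 = -47)
(-232 - 157)*X + W(2) = (-232 - 157)*(-47) + 4*2² = -389*(-47) + 4*4 = 18283 + 16 = 18299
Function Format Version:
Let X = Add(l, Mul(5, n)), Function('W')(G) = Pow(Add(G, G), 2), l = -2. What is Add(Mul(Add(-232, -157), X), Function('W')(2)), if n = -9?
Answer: 18299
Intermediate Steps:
Function('W')(G) = Mul(4, Pow(G, 2)) (Function('W')(G) = Pow(Mul(2, G), 2) = Mul(4, Pow(G, 2)))
X = -47 (X = Add(-2, Mul(5, -9)) = Add(-2, -45) = -47)
Add(Mul(Add(-232, -157), X), Function('W')(2)) = Add(Mul(Add(-232, -157), -47), Mul(4, Pow(2, 2))) = Add(Mul(-389, -47), Mul(4, 4)) = Add(18283, 16) = 18299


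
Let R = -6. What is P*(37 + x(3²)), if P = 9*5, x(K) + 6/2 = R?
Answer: 1260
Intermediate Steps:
x(K) = -9 (x(K) = -3 - 6 = -9)
P = 45
P*(37 + x(3²)) = 45*(37 - 9) = 45*28 = 1260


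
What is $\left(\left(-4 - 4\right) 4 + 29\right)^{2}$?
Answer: $9$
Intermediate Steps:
$\left(\left(-4 - 4\right) 4 + 29\right)^{2} = \left(\left(-8\right) 4 + 29\right)^{2} = \left(-32 + 29\right)^{2} = \left(-3\right)^{2} = 9$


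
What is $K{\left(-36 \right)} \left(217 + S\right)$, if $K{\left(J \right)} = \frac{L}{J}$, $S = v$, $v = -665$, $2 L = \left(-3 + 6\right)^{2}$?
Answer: $56$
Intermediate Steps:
$L = \frac{9}{2}$ ($L = \frac{\left(-3 + 6\right)^{2}}{2} = \frac{3^{2}}{2} = \frac{1}{2} \cdot 9 = \frac{9}{2} \approx 4.5$)
$S = -665$
$K{\left(J \right)} = \frac{9}{2 J}$
$K{\left(-36 \right)} \left(217 + S\right) = \frac{9}{2 \left(-36\right)} \left(217 - 665\right) = \frac{9}{2} \left(- \frac{1}{36}\right) \left(-448\right) = \left(- \frac{1}{8}\right) \left(-448\right) = 56$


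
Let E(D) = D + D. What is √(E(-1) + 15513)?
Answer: √15511 ≈ 124.54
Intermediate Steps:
E(D) = 2*D
√(E(-1) + 15513) = √(2*(-1) + 15513) = √(-2 + 15513) = √15511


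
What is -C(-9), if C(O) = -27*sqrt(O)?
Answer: 81*I ≈ 81.0*I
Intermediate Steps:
-C(-9) = -(-27)*sqrt(-9) = -(-27)*3*I = -(-81)*I = 81*I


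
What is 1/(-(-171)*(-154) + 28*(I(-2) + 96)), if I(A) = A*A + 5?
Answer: -1/23394 ≈ -4.2746e-5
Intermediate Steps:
I(A) = 5 + A² (I(A) = A² + 5 = 5 + A²)
1/(-(-171)*(-154) + 28*(I(-2) + 96)) = 1/(-(-171)*(-154) + 28*((5 + (-2)²) + 96)) = 1/(-19*1386 + 28*((5 + 4) + 96)) = 1/(-26334 + 28*(9 + 96)) = 1/(-26334 + 28*105) = 1/(-26334 + 2940) = 1/(-23394) = -1/23394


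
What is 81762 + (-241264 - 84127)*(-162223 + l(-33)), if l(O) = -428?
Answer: 52925253303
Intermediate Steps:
81762 + (-241264 - 84127)*(-162223 + l(-33)) = 81762 + (-241264 - 84127)*(-162223 - 428) = 81762 - 325391*(-162651) = 81762 + 52925171541 = 52925253303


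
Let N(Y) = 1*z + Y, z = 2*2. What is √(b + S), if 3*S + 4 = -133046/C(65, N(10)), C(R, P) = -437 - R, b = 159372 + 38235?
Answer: √112094283270/753 ≈ 444.63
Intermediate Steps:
z = 4
N(Y) = 4 + Y (N(Y) = 1*4 + Y = 4 + Y)
b = 197607
S = 65519/753 (S = -4/3 + (-133046/(-437 - 1*65))/3 = -4/3 + (-133046/(-437 - 65))/3 = -4/3 + (-133046/(-502))/3 = -4/3 + (-133046*(-1/502))/3 = -4/3 + (⅓)*(66523/251) = -4/3 + 66523/753 = 65519/753 ≈ 87.011)
√(b + S) = √(197607 + 65519/753) = √(148863590/753) = √112094283270/753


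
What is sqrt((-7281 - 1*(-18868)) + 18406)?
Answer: sqrt(29993) ≈ 173.18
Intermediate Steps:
sqrt((-7281 - 1*(-18868)) + 18406) = sqrt((-7281 + 18868) + 18406) = sqrt(11587 + 18406) = sqrt(29993)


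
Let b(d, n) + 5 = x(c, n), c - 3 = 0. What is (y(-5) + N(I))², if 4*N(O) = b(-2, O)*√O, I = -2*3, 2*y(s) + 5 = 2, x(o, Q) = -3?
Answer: -87/4 + 6*I*√6 ≈ -21.75 + 14.697*I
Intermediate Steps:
c = 3 (c = 3 + 0 = 3)
b(d, n) = -8 (b(d, n) = -5 - 3 = -8)
y(s) = -3/2 (y(s) = -5/2 + (½)*2 = -5/2 + 1 = -3/2)
I = -6
N(O) = -2*√O (N(O) = (-8*√O)/4 = -2*√O)
(y(-5) + N(I))² = (-3/2 - 2*I*√6)²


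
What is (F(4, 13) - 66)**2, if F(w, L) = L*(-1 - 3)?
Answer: 13924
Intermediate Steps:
F(w, L) = -4*L (F(w, L) = L*(-4) = -4*L)
(F(4, 13) - 66)**2 = (-4*13 - 66)**2 = (-52 - 66)**2 = (-118)**2 = 13924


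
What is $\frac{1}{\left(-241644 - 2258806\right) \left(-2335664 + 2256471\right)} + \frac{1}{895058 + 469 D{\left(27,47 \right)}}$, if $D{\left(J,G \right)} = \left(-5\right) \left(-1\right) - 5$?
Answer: $\frac{49504757977}{44309429383171825} \approx 1.1173 \cdot 10^{-6}$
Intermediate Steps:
$D{\left(J,G \right)} = 0$ ($D{\left(J,G \right)} = 5 - 5 = 0$)
$\frac{1}{\left(-241644 - 2258806\right) \left(-2335664 + 2256471\right)} + \frac{1}{895058 + 469 D{\left(27,47 \right)}} = \frac{1}{\left(-241644 - 2258806\right) \left(-2335664 + 2256471\right)} + \frac{1}{895058 + 469 \cdot 0} = \frac{1}{\left(-2500450\right) \left(-79193\right)} + \frac{1}{895058 + 0} = \frac{1}{198018136850} + \frac{1}{895058} = \frac{49504757977}{44309429383171825}$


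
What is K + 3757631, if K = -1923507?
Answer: 1834124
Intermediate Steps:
K + 3757631 = -1923507 + 3757631 = 1834124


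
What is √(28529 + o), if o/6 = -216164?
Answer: I*√1268455 ≈ 1126.3*I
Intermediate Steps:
o = -1296984 (o = 6*(-216164) = -1296984)
√(28529 + o) = √(28529 - 1296984) = √(-1268455) = I*√1268455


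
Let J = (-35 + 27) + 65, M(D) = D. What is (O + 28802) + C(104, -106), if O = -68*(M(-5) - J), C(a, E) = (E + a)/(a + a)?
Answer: 3433871/104 ≈ 33018.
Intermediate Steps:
C(a, E) = (E + a)/(2*a) (C(a, E) = (E + a)/((2*a)) = (E + a)*(1/(2*a)) = (E + a)/(2*a))
J = 57 (J = -8 + 65 = 57)
O = 4216 (O = -68*(-5 - 1*57) = -68*(-5 - 57) = -68*(-62) = 4216)
(O + 28802) + C(104, -106) = (4216 + 28802) + (½)*(-106 + 104)/104 = 33018 + (½)*(1/104)*(-2) = 33018 - 1/104 = 3433871/104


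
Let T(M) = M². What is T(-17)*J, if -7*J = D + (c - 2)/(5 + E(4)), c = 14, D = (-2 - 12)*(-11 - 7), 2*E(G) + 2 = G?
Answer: -73406/7 ≈ -10487.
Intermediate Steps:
E(G) = -1 + G/2
D = 252 (D = -14*(-18) = 252)
J = -254/7 (J = -(252 + (14 - 2)/(5 + (-1 + (½)*4)))/7 = -(252 + 12/(5 + (-1 + 2)))/7 = -(252 + 12/(5 + 1))/7 = -(252 + 12/6)/7 = -(252 + 12*(⅙))/7 = -(252 + 2)/7 = -⅐*254 = -254/7 ≈ -36.286)
T(-17)*J = (-17)²*(-254/7) = 289*(-254/7) = -73406/7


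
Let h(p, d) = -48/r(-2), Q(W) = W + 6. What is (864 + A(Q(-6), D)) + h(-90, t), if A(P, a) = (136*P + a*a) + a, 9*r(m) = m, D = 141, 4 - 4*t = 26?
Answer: 21102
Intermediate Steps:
t = -11/2 (t = 1 - ¼*26 = 1 - 13/2 = -11/2 ≈ -5.5000)
r(m) = m/9
Q(W) = 6 + W
h(p, d) = 216 (h(p, d) = -48/((⅑)*(-2)) = -48/(-2/9) = -48*(-9/2) = 216)
A(P, a) = a + a² + 136*P (A(P, a) = (136*P + a²) + a = (a² + 136*P) + a = a + a² + 136*P)
(864 + A(Q(-6), D)) + h(-90, t) = (864 + (141 + 141² + 136*(6 - 6))) + 216 = (864 + (141 + 19881 + 136*0)) + 216 = (864 + (141 + 19881 + 0)) + 216 = (864 + 20022) + 216 = 20886 + 216 = 21102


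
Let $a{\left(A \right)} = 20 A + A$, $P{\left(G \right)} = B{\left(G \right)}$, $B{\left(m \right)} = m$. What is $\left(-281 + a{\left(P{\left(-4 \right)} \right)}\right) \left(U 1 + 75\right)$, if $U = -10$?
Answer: $-23725$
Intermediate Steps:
$P{\left(G \right)} = G$
$a{\left(A \right)} = 21 A$
$\left(-281 + a{\left(P{\left(-4 \right)} \right)}\right) \left(U 1 + 75\right) = \left(-281 + 21 \left(-4\right)\right) \left(\left(-10\right) 1 + 75\right) = \left(-281 - 84\right) \left(-10 + 75\right) = \left(-365\right) 65 = -23725$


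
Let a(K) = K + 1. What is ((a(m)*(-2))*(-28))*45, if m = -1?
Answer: 0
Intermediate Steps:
a(K) = 1 + K
((a(m)*(-2))*(-28))*45 = (((1 - 1)*(-2))*(-28))*45 = ((0*(-2))*(-28))*45 = (0*(-28))*45 = 0*45 = 0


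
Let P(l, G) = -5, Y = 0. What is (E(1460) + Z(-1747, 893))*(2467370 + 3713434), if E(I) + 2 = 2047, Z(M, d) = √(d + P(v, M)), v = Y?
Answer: 12639744180 + 12361608*√222 ≈ 1.2824e+10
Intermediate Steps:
v = 0
Z(M, d) = √(-5 + d) (Z(M, d) = √(d - 5) = √(-5 + d))
E(I) = 2045 (E(I) = -2 + 2047 = 2045)
(E(1460) + Z(-1747, 893))*(2467370 + 3713434) = (2045 + √(-5 + 893))*(2467370 + 3713434) = (2045 + √888)*6180804 = (2045 + 2*√222)*6180804 = 12639744180 + 12361608*√222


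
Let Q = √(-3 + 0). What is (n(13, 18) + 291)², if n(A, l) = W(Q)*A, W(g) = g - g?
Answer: 84681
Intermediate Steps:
Q = I*√3 (Q = √(-3) = I*√3 ≈ 1.732*I)
W(g) = 0
n(A, l) = 0 (n(A, l) = 0*A = 0)
(n(13, 18) + 291)² = (0 + 291)² = 291² = 84681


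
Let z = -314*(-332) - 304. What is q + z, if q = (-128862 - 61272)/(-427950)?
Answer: 823759721/7925 ≈ 1.0394e+5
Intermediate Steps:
q = 3521/7925 (q = -190134*(-1/427950) = 3521/7925 ≈ 0.44429)
z = 103944 (z = 104248 - 304 = 103944)
q + z = 3521/7925 + 103944 = 823759721/7925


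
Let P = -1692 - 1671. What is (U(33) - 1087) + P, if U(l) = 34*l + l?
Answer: -3295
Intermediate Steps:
P = -3363
U(l) = 35*l
(U(33) - 1087) + P = (35*33 - 1087) - 3363 = (1155 - 1087) - 3363 = 68 - 3363 = -3295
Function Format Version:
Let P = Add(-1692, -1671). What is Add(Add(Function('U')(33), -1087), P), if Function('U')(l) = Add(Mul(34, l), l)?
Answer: -3295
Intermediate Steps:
P = -3363
Function('U')(l) = Mul(35, l)
Add(Add(Function('U')(33), -1087), P) = Add(Add(Mul(35, 33), -1087), -3363) = Add(Add(1155, -1087), -3363) = Add(68, -3363) = -3295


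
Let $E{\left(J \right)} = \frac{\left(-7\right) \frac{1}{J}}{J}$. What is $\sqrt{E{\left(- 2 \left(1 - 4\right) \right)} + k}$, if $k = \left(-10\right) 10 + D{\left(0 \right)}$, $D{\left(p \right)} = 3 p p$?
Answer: $\frac{i \sqrt{3607}}{6} \approx 10.01 i$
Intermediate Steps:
$D{\left(p \right)} = 3 p^{2}$
$E{\left(J \right)} = - \frac{7}{J^{2}}$
$k = -100$ ($k = \left(-10\right) 10 + 3 \cdot 0^{2} = -100 + 3 \cdot 0 = -100 + 0 = -100$)
$\sqrt{E{\left(- 2 \left(1 - 4\right) \right)} + k} = \sqrt{- \frac{7}{4 \left(1 - 4\right)^{2}} - 100} = \sqrt{- \frac{7}{36} - 100} = \sqrt{- \frac{3607}{36}} = \frac{i \sqrt{3607}}{6}$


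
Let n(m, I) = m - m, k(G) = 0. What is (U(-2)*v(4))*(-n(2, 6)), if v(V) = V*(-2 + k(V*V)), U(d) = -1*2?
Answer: 0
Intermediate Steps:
n(m, I) = 0
U(d) = -2
v(V) = -2*V (v(V) = V*(-2 + 0) = V*(-2) = -2*V)
(U(-2)*v(4))*(-n(2, 6)) = (-(-4)*4)*(-1*0) = -2*(-8)*0 = 16*0 = 0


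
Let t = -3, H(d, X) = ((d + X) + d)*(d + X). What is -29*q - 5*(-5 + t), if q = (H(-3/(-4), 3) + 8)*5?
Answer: -28535/8 ≈ -3566.9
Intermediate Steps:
H(d, X) = (X + d)*(X + 2*d) (H(d, X) = ((X + d) + d)*(X + d) = (X + 2*d)*(X + d) = (X + d)*(X + 2*d))
q = 995/8 (q = ((3² + 2*(-3/(-4))² + 3*3*(-3/(-4))) + 8)*5 = ((9 + 2*(-3*(-¼))² + 3*3*(-3*(-¼))) + 8)*5 = ((9 + 2*(¾)² + 3*3*(¾)) + 8)*5 = ((9 + 2*(9/16) + 27/4) + 8)*5 = ((9 + 9/8 + 27/4) + 8)*5 = (135/8 + 8)*5 = (199/8)*5 = 995/8 ≈ 124.38)
-29*q - 5*(-5 + t) = -29*995/8 - 5*(-5 - 3) = -28855/8 - 5*(-8) = -28855/8 + 40 = -28535/8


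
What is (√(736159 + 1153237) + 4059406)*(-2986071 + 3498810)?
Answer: 2081415773034 + 1025478*√472349 ≈ 2.0821e+12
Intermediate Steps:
(√(736159 + 1153237) + 4059406)*(-2986071 + 3498810) = (√1889396 + 4059406)*512739 = (2*√472349 + 4059406)*512739 = (4059406 + 2*√472349)*512739 = 2081415773034 + 1025478*√472349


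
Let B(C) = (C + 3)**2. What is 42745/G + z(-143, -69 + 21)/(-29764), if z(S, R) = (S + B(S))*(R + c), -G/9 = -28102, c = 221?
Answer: -425032576909/3763925676 ≈ -112.92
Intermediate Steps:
B(C) = (3 + C)**2
G = 252918 (G = -9*(-28102) = 252918)
z(S, R) = (221 + R)*(S + (3 + S)**2) (z(S, R) = (S + (3 + S)**2)*(R + 221) = (S + (3 + S)**2)*(221 + R) = (221 + R)*(S + (3 + S)**2))
42745/G + z(-143, -69 + 21)/(-29764) = 42745/252918 + (221*(-143) + 221*(3 - 143)**2 + (-69 + 21)*(-143) + (-69 + 21)*(3 - 143)**2)/(-29764) = 42745*(1/252918) + (-31603 + 221*(-140)**2 - 48*(-143) - 48*(-140)**2)*(-1/29764) = 42745/252918 + (-31603 + 221*19600 + 6864 - 48*19600)*(-1/29764) = 42745/252918 + (-31603 + 4331600 + 6864 - 940800)*(-1/29764) = 42745/252918 + 3366061*(-1/29764) = 42745/252918 - 3366061/29764 = -425032576909/3763925676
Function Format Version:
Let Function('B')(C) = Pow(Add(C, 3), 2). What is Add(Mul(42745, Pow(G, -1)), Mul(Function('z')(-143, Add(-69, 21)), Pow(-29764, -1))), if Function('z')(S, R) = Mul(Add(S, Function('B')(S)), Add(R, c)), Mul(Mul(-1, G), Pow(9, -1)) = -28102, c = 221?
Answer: Rational(-425032576909, 3763925676) ≈ -112.92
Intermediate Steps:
Function('B')(C) = Pow(Add(3, C), 2)
G = 252918 (G = Mul(-9, -28102) = 252918)
Function('z')(S, R) = Mul(Add(221, R), Add(S, Pow(Add(3, S), 2))) (Function('z')(S, R) = Mul(Add(S, Pow(Add(3, S), 2)), Add(R, 221)) = Mul(Add(S, Pow(Add(3, S), 2)), Add(221, R)) = Mul(Add(221, R), Add(S, Pow(Add(3, S), 2))))
Add(Mul(42745, Pow(G, -1)), Mul(Function('z')(-143, Add(-69, 21)), Pow(-29764, -1))) = Add(Mul(42745, Pow(252918, -1)), Mul(Add(Mul(221, -143), Mul(221, Pow(Add(3, -143), 2)), Mul(Add(-69, 21), -143), Mul(Add(-69, 21), Pow(Add(3, -143), 2))), Pow(-29764, -1))) = Add(Mul(42745, Rational(1, 252918)), Mul(Add(-31603, Mul(221, Pow(-140, 2)), Mul(-48, -143), Mul(-48, Pow(-140, 2))), Rational(-1, 29764))) = Add(Rational(42745, 252918), Mul(Add(-31603, Mul(221, 19600), 6864, Mul(-48, 19600)), Rational(-1, 29764))) = Add(Rational(42745, 252918), Mul(Add(-31603, 4331600, 6864, -940800), Rational(-1, 29764))) = Add(Rational(42745, 252918), Mul(3366061, Rational(-1, 29764))) = Add(Rational(42745, 252918), Rational(-3366061, 29764)) = Rational(-425032576909, 3763925676)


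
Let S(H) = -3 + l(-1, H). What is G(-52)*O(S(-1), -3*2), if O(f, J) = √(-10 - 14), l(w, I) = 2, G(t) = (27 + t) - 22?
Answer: -94*I*√6 ≈ -230.25*I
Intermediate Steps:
G(t) = 5 + t
S(H) = -1 (S(H) = -3 + 2 = -1)
O(f, J) = 2*I*√6 (O(f, J) = √(-24) = 2*I*√6)
G(-52)*O(S(-1), -3*2) = (5 - 52)*(2*I*√6) = -94*I*√6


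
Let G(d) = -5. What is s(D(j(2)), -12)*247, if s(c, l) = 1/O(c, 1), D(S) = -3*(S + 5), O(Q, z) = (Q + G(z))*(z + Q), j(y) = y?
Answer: 19/40 ≈ 0.47500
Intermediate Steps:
O(Q, z) = (-5 + Q)*(Q + z) (O(Q, z) = (Q - 5)*(z + Q) = (-5 + Q)*(Q + z))
D(S) = -15 - 3*S (D(S) = -3*(5 + S) = -15 - 3*S)
s(c, l) = 1/(-5 + c² - 4*c) (s(c, l) = 1/(c² - 5*c - 5*1 + c*1) = 1/(c² - 5*c - 5 + c) = 1/(-5 + c² - 4*c))
s(D(j(2)), -12)*247 = 247/(-5 + (-15 - 3*2)² - 4*(-15 - 3*2)) = 247/(-5 + (-15 - 6)² - 4*(-15 - 6)) = 247/(-5 + (-21)² - 4*(-21)) = 247/(-5 + 441 + 84) = 247/520 = (1/520)*247 = 19/40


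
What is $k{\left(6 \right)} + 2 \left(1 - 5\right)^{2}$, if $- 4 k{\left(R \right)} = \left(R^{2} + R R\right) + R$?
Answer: $\frac{25}{2} \approx 12.5$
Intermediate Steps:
$k{\left(R \right)} = - \frac{R^{2}}{2} - \frac{R}{4}$ ($k{\left(R \right)} = - \frac{\left(R^{2} + R R\right) + R}{4} = - \frac{\left(R^{2} + R^{2}\right) + R}{4} = - \frac{2 R^{2} + R}{4} = - \frac{R + 2 R^{2}}{4} = - \frac{R^{2}}{2} - \frac{R}{4}$)
$k{\left(6 \right)} + 2 \left(1 - 5\right)^{2} = \left(- \frac{1}{4}\right) 6 \left(1 + 2 \cdot 6\right) + 2 \left(1 - 5\right)^{2} = \left(- \frac{1}{4}\right) 6 \left(1 + 12\right) + 2 \left(-4\right)^{2} = \left(- \frac{1}{4}\right) 6 \cdot 13 + 2 \cdot 16 = - \frac{39}{2} + 32 = \frac{25}{2}$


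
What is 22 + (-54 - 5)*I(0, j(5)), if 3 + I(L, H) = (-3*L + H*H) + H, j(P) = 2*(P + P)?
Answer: -24581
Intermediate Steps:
j(P) = 4*P (j(P) = 2*(2*P) = 4*P)
I(L, H) = -3 + H + H² - 3*L (I(L, H) = -3 + ((-3*L + H*H) + H) = -3 + ((-3*L + H²) + H) = -3 + ((H² - 3*L) + H) = -3 + (H + H² - 3*L) = -3 + H + H² - 3*L)
22 + (-54 - 5)*I(0, j(5)) = 22 + (-54 - 5)*(-3 + 4*5 + (4*5)² - 3*0) = 22 - 59*(-3 + 20 + 20² + 0) = 22 - 59*(-3 + 20 + 400 + 0) = 22 - 59*417 = 22 - 24603 = -24581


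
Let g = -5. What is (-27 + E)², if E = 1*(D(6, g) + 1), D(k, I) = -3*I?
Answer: 121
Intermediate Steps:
E = 16 (E = 1*(-3*(-5) + 1) = 1*(15 + 1) = 1*16 = 16)
(-27 + E)² = (-27 + 16)² = (-11)² = 121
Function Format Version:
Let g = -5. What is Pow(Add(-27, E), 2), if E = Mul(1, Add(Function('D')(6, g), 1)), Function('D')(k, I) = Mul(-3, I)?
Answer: 121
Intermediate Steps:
E = 16 (E = Mul(1, Add(Mul(-3, -5), 1)) = Mul(1, Add(15, 1)) = Mul(1, 16) = 16)
Pow(Add(-27, E), 2) = Pow(Add(-27, 16), 2) = Pow(-11, 2) = 121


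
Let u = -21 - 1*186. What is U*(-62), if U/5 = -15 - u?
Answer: -59520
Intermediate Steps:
u = -207 (u = -21 - 186 = -207)
U = 960 (U = 5*(-15 - 1*(-207)) = 5*(-15 + 207) = 5*192 = 960)
U*(-62) = 960*(-62) = -59520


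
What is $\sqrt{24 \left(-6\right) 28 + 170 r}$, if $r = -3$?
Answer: $i \sqrt{4542} \approx 67.394 i$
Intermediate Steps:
$\sqrt{24 \left(-6\right) 28 + 170 r} = \sqrt{24 \left(-6\right) 28 + 170 \left(-3\right)} = \sqrt{\left(-144\right) 28 - 510} = \sqrt{-4032 - 510} = \sqrt{-4542} = i \sqrt{4542}$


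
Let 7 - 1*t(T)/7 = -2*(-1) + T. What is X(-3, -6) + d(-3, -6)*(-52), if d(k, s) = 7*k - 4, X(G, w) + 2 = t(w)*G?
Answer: 1067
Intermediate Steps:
t(T) = 35 - 7*T (t(T) = 49 - 7*(-2*(-1) + T) = 49 - 7*(2 + T) = 49 + (-14 - 7*T) = 35 - 7*T)
X(G, w) = -2 + G*(35 - 7*w) (X(G, w) = -2 + (35 - 7*w)*G = -2 + G*(35 - 7*w))
d(k, s) = -4 + 7*k
X(-3, -6) + d(-3, -6)*(-52) = (-2 - 7*(-3)*(-5 - 6)) + (-4 + 7*(-3))*(-52) = (-2 - 7*(-3)*(-11)) + (-4 - 21)*(-52) = (-2 - 231) - 25*(-52) = -233 + 1300 = 1067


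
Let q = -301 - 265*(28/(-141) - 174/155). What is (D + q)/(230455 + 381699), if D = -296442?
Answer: -1295533331/2675725134 ≈ -0.48418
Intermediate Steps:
q = 214651/4371 (q = -301 - 265*(28*(-1/141) - 174*1/155) = -301 - 265*(-28/141 - 174/155) = -301 - 265*(-28874/21855) = -301 + 1530322/4371 = 214651/4371 ≈ 49.108)
(D + q)/(230455 + 381699) = (-296442 + 214651/4371)/(230455 + 381699) = -1295533331/4371/612154 = -1295533331/4371*1/612154 = -1295533331/2675725134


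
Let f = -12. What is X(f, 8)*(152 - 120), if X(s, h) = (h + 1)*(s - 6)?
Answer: -5184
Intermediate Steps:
X(s, h) = (1 + h)*(-6 + s)
X(f, 8)*(152 - 120) = (-6 - 12 - 6*8 + 8*(-12))*(152 - 120) = (-6 - 12 - 48 - 96)*32 = -162*32 = -5184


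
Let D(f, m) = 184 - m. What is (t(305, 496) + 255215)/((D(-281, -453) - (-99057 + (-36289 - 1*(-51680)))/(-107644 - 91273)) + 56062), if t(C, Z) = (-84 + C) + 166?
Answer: 50843583034/11278311317 ≈ 4.5081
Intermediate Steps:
t(C, Z) = 82 + C
(t(305, 496) + 255215)/((D(-281, -453) - (-99057 + (-36289 - 1*(-51680)))/(-107644 - 91273)) + 56062) = ((82 + 305) + 255215)/(((184 - 1*(-453)) - (-99057 + (-36289 - 1*(-51680)))/(-107644 - 91273)) + 56062) = (387 + 255215)/(((184 + 453) - (-99057 + (-36289 + 51680))/(-198917)) + 56062) = 255602/((637 - (-99057 + 15391)*(-1)/198917) + 56062) = 255602/((637 - (-83666)*(-1)/198917) + 56062) = 255602/((637 - 1*83666/198917) + 56062) = 255602/((637 - 83666/198917) + 56062) = 255602/(126626463/198917 + 56062) = 255602/(11278311317/198917) = 255602*(198917/11278311317) = 50843583034/11278311317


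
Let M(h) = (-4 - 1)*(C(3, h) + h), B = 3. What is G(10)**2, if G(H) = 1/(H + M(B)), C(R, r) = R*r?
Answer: 1/2500 ≈ 0.00040000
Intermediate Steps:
M(h) = -20*h (M(h) = (-4 - 1)*(3*h + h) = -20*h)
G(H) = 1/(-60 + H) (G(H) = 1/(H - 20*3) = 1/(H - 60) = 1/(-60 + H))
G(10)**2 = (1/(-60 + 10))**2 = (1/(-50))**2 = (-1/50)**2 = 1/2500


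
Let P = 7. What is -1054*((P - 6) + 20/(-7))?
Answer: 13702/7 ≈ 1957.4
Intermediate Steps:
-1054*((P - 6) + 20/(-7)) = -1054*((7 - 6) + 20/(-7)) = -1054*(1 + 20*(-⅐)) = -1054*(1 - 20/7) = -1054*(-13/7) = 13702/7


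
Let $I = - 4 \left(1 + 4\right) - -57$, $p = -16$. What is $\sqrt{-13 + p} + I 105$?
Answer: $3885 + i \sqrt{29} \approx 3885.0 + 5.3852 i$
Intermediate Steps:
$I = 37$ ($I = \left(-4\right) 5 + 57 = -20 + 57 = 37$)
$\sqrt{-13 + p} + I 105 = \sqrt{-13 - 16} + 37 \cdot 105 = \sqrt{-29} + 3885 = i \sqrt{29} + 3885 = 3885 + i \sqrt{29}$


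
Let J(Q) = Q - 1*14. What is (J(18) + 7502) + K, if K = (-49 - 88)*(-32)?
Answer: 11890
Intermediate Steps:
J(Q) = -14 + Q (J(Q) = Q - 14 = -14 + Q)
K = 4384 (K = -137*(-32) = 4384)
(J(18) + 7502) + K = ((-14 + 18) + 7502) + 4384 = (4 + 7502) + 4384 = 7506 + 4384 = 11890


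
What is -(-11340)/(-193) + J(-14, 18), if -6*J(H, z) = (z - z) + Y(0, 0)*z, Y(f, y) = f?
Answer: -11340/193 ≈ -58.756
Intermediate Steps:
J(H, z) = 0 (J(H, z) = -((z - z) + 0*z)/6 = -(0 + 0)/6 = -1/6*0 = 0)
-(-11340)/(-193) + J(-14, 18) = -(-11340)/(-193) + 0 = -(-11340)*(-1)/193 + 0 = -70*162/193 + 0 = -11340/193 + 0 = -11340/193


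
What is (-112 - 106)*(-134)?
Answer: 29212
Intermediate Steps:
(-112 - 106)*(-134) = -218*(-134) = 29212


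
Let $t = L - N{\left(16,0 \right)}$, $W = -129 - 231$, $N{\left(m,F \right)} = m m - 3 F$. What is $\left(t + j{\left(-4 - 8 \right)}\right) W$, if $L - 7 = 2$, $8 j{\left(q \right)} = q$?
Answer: $89460$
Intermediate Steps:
$j{\left(q \right)} = \frac{q}{8}$
$N{\left(m,F \right)} = m^{2} - 3 F$
$W = -360$ ($W = -129 - 231 = -360$)
$L = 9$ ($L = 7 + 2 = 9$)
$t = -247$ ($t = 9 - \left(16^{2} - 0\right) = 9 - \left(256 + 0\right) = 9 - 256 = -247$)
$\left(t + j{\left(-4 - 8 \right)}\right) W = \left(-247 + \frac{-4 - 8}{8}\right) \left(-360\right) = \left(-247 + \frac{1}{8} \left(-12\right)\right) \left(-360\right) = \left(-247 - \frac{3}{2}\right) \left(-360\right) = \left(- \frac{497}{2}\right) \left(-360\right) = 89460$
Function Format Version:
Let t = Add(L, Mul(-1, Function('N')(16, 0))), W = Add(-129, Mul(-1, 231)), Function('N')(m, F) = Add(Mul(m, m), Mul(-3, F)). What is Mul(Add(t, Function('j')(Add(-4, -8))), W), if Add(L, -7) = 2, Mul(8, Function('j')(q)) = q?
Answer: 89460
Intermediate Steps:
Function('j')(q) = Mul(Rational(1, 8), q)
Function('N')(m, F) = Add(Pow(m, 2), Mul(-3, F))
W = -360 (W = Add(-129, -231) = -360)
L = 9 (L = Add(7, 2) = 9)
t = -247 (t = Add(9, Mul(-1, Add(Pow(16, 2), Mul(-3, 0)))) = Add(9, Mul(-1, Add(256, 0))) = Add(9, Mul(-1, 256)) = Add(9, -256) = -247)
Mul(Add(t, Function('j')(Add(-4, -8))), W) = Mul(Add(-247, Mul(Rational(1, 8), Add(-4, -8))), -360) = Mul(Add(-247, Mul(Rational(1, 8), -12)), -360) = Mul(Add(-247, Rational(-3, 2)), -360) = Mul(Rational(-497, 2), -360) = 89460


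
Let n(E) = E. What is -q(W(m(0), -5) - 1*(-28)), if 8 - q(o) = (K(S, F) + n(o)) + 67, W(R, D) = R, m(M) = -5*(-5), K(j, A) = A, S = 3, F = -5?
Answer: 107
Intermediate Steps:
m(M) = 25
q(o) = -54 - o (q(o) = 8 - ((-5 + o) + 67) = 8 - (62 + o) = 8 + (-62 - o) = -54 - o)
-q(W(m(0), -5) - 1*(-28)) = -(-54 - (25 - 1*(-28))) = -(-54 - (25 + 28)) = -(-54 - 1*53) = -(-54 - 53) = -1*(-107) = 107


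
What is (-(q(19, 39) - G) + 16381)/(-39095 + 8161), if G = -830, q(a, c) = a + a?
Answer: -15513/30934 ≈ -0.50149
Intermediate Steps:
q(a, c) = 2*a
(-(q(19, 39) - G) + 16381)/(-39095 + 8161) = (-(2*19 - 1*(-830)) + 16381)/(-39095 + 8161) = (-(38 + 830) + 16381)/(-30934) = (-1*868 + 16381)*(-1/30934) = (-868 + 16381)*(-1/30934) = 15513*(-1/30934) = -15513/30934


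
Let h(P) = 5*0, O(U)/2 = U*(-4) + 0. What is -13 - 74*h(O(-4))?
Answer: -13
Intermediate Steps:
O(U) = -8*U (O(U) = 2*(U*(-4) + 0) = 2*(-4*U + 0) = 2*(-4*U) = -8*U)
h(P) = 0
-13 - 74*h(O(-4)) = -13 - 74*0 = -13 + 0 = -13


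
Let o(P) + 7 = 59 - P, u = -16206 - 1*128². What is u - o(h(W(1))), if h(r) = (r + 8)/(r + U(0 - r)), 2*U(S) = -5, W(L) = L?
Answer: -32648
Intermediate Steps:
U(S) = -5/2 (U(S) = (½)*(-5) = -5/2)
h(r) = (8 + r)/(-5/2 + r) (h(r) = (r + 8)/(r - 5/2) = (8 + r)/(-5/2 + r))
u = -32590 (u = -16206 - 1*16384 = -16206 - 16384 = -32590)
o(P) = 52 - P (o(P) = -7 + (59 - P) = 52 - P)
u - o(h(W(1))) = -32590 - (52 - 2*(8 + 1)/(-5 + 2*1)) = -32590 - (52 - 2*9/(-5 + 2)) = -32590 - (52 - 2*9/(-3)) = -32590 - (52 - 2*(-1)*9/3) = -32590 - (52 - 1*(-6)) = -32590 - (52 + 6) = -32590 - 1*58 = -32590 - 58 = -32648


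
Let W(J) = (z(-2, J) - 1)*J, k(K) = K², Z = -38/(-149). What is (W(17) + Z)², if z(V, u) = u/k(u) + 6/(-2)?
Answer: 98903025/22201 ≈ 4454.9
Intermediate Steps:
Z = 38/149 (Z = -38*(-1/149) = 38/149 ≈ 0.25503)
z(V, u) = -3 + 1/u (z(V, u) = u/(u²) + 6/(-2) = u/u² + 6*(-½) = 1/u - 3 = -3 + 1/u)
W(J) = J*(-4 + 1/J) (W(J) = ((-3 + 1/J) - 1)*J = (-4 + 1/J)*J = J*(-4 + 1/J))
(W(17) + Z)² = ((1 - 4*17) + 38/149)² = ((1 - 68) + 38/149)² = (-67 + 38/149)² = (-9945/149)² = 98903025/22201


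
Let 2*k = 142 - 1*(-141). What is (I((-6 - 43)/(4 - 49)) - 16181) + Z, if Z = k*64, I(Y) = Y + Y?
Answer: -320527/45 ≈ -7122.8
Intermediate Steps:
k = 283/2 (k = (142 - 1*(-141))/2 = (142 + 141)/2 = (½)*283 = 283/2 ≈ 141.50)
I(Y) = 2*Y
Z = 9056 (Z = (283/2)*64 = 9056)
(I((-6 - 43)/(4 - 49)) - 16181) + Z = (2*((-6 - 43)/(4 - 49)) - 16181) + 9056 = (2*(-49/(-45)) - 16181) + 9056 = (2*(-49*(-1/45)) - 16181) + 9056 = (2*(49/45) - 16181) + 9056 = (98/45 - 16181) + 9056 = -728047/45 + 9056 = -320527/45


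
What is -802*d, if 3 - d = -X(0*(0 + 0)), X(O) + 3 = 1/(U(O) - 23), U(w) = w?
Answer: 802/23 ≈ 34.870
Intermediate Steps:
X(O) = -3 + 1/(-23 + O) (X(O) = -3 + 1/(O - 23) = -3 + 1/(-23 + O))
d = -1/23 (d = 3 - (-1)*(70 - 0*(0 + 0))/(-23 + 0*(0 + 0)) = 3 - (-1)*(70 - 0*0)/(-23 + 0*0) = 3 - (-1)*(70 - 3*0)/(-23 + 0) = 3 - (-1)*(70 + 0)/(-23) = 3 - (-1)*(-1/23*70) = 3 - (-1)*(-70)/23 = 3 - 1*70/23 = 3 - 70/23 = -1/23 ≈ -0.043478)
-802*d = -802*(-1)/23 = -1*(-802/23) = 802/23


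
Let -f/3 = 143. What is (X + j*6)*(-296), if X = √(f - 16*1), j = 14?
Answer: -24864 - 296*I*√445 ≈ -24864.0 - 6244.1*I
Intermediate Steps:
f = -429 (f = -3*143 = -429)
X = I*√445 (X = √(-429 - 16*1) = √(-429 - 16) = √(-445) = I*√445 ≈ 21.095*I)
(X + j*6)*(-296) = (I*√445 + 14*6)*(-296) = (I*√445 + 84)*(-296) = (84 + I*√445)*(-296) = -24864 - 296*I*√445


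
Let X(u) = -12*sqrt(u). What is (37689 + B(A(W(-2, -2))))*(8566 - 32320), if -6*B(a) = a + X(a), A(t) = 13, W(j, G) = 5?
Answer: -895213039 - 47508*sqrt(13) ≈ -8.9538e+8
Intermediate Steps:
B(a) = 2*sqrt(a) - a/6 (B(a) = -(a - 12*sqrt(a))/6 = 2*sqrt(a) - a/6)
(37689 + B(A(W(-2, -2))))*(8566 - 32320) = (37689 + (2*sqrt(13) - 1/6*13))*(8566 - 32320) = (37689 + (2*sqrt(13) - 13/6))*(-23754) = (37689 + (-13/6 + 2*sqrt(13)))*(-23754) = (226121/6 + 2*sqrt(13))*(-23754) = -895213039 - 47508*sqrt(13)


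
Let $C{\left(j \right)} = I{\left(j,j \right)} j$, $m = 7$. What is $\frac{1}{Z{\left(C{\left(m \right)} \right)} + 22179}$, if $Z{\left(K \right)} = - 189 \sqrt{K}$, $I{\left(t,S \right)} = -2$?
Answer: $\frac{7393}{164136045} + \frac{21 i \sqrt{14}}{54712015} \approx 4.5042 \cdot 10^{-5} + 1.4362 \cdot 10^{-6} i$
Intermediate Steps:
$C{\left(j \right)} = - 2 j$
$\frac{1}{Z{\left(C{\left(m \right)} \right)} + 22179} = \frac{1}{- 189 \sqrt{\left(-2\right) 7} + 22179} = \frac{1}{- 189 \sqrt{-14} + 22179} = \frac{1}{- 189 i \sqrt{14} + 22179} = \frac{1}{22179 - 189 i \sqrt{14}}$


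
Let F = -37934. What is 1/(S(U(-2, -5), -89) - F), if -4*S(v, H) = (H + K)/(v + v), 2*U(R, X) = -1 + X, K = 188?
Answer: 8/303505 ≈ 2.6359e-5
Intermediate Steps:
U(R, X) = -½ + X/2 (U(R, X) = (-1 + X)/2 = -½ + X/2)
S(v, H) = -(188 + H)/(8*v) (S(v, H) = -(H + 188)/(4*(v + v)) = -(188 + H)/(4*(2*v)) = -(188 + H)*1/(2*v)/4 = -(188 + H)/(8*v))
1/(S(U(-2, -5), -89) - F) = 1/((-188 - 1*(-89))/(8*(-½ + (½)*(-5))) - 1*(-37934)) = 1/((-188 + 89)/(8*(-½ - 5/2)) + 37934) = 1/((⅛)*(-99)/(-3) + 37934) = 1/((⅛)*(-⅓)*(-99) + 37934) = 1/(33/8 + 37934) = 1/(303505/8) = 8/303505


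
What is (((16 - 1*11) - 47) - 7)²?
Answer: 2401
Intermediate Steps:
(((16 - 1*11) - 47) - 7)² = (((16 - 11) - 47) - 7)² = ((5 - 47) - 7)² = (-42 - 7)² = (-49)² = 2401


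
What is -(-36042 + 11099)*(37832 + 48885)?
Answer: 2162982131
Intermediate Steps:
-(-36042 + 11099)*(37832 + 48885) = -(-24943)*86717 = -1*(-2162982131) = 2162982131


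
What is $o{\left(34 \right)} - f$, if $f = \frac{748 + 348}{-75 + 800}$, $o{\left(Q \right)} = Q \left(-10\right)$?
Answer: $- \frac{247596}{725} \approx -341.51$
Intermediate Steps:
$o{\left(Q \right)} = - 10 Q$
$f = \frac{1096}{725} \approx 1.5117$
$o{\left(34 \right)} - f = \left(-10\right) 34 - \frac{1096}{725} = -340 - \frac{1096}{725} = - \frac{247596}{725}$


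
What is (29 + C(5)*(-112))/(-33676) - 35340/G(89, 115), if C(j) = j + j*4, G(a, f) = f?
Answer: -237958235/774548 ≈ -307.22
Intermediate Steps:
C(j) = 5*j (C(j) = j + 4*j = 5*j)
(29 + C(5)*(-112))/(-33676) - 35340/G(89, 115) = (29 + (5*5)*(-112))/(-33676) - 35340/115 = (29 + 25*(-112))*(-1/33676) - 35340*1/115 = (29 - 2800)*(-1/33676) - 7068/23 = -2771*(-1/33676) - 7068/23 = 2771/33676 - 7068/23 = -237958235/774548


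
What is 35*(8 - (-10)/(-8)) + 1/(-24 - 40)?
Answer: 15119/64 ≈ 236.23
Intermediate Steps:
35*(8 - (-10)/(-8)) + 1/(-24 - 40) = 35*(8 - (-10)*(-1)/8) + 1/(-64) = 35*(8 - 1*5/4) - 1/64 = 35*(8 - 5/4) - 1/64 = 35*(27/4) - 1/64 = 945/4 - 1/64 = 15119/64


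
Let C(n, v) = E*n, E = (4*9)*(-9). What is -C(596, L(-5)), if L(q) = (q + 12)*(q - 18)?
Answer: 193104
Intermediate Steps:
L(q) = (-18 + q)*(12 + q) (L(q) = (12 + q)*(-18 + q) = (-18 + q)*(12 + q))
E = -324 (E = 36*(-9) = -324)
C(n, v) = -324*n
-C(596, L(-5)) = -(-324)*596 = -1*(-193104) = 193104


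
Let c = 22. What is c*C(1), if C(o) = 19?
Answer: 418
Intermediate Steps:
c*C(1) = 22*19 = 418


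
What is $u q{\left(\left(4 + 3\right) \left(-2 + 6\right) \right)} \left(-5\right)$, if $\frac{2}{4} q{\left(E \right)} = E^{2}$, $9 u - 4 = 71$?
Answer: $- \frac{196000}{3} \approx -65333.0$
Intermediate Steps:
$u = \frac{25}{3}$ ($u = \frac{4}{9} + \frac{1}{9} \cdot 71 = \frac{4}{9} + \frac{71}{9} = \frac{25}{3} \approx 8.3333$)
$q{\left(E \right)} = 2 E^{2}$
$u q{\left(\left(4 + 3\right) \left(-2 + 6\right) \right)} \left(-5\right) = \frac{25 \cdot 2 \left(\left(4 + 3\right) \left(-2 + 6\right)\right)^{2}}{3} \left(-5\right) = \frac{25 \cdot 2 \left(7 \cdot 4\right)^{2}}{3} \left(-5\right) = \frac{25 \cdot 2 \cdot 28^{2}}{3} \left(-5\right) = \frac{25 \cdot 2 \cdot 784}{3} \left(-5\right) = \frac{25}{3} \cdot 1568 \left(-5\right) = \frac{39200}{3} \left(-5\right) = - \frac{196000}{3}$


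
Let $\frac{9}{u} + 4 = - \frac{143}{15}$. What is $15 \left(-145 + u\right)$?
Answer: $- \frac{443550}{203} \approx -2185.0$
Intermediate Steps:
$u = - \frac{135}{203}$ ($u = \frac{9}{-4 - \frac{143}{15}} = \frac{9}{- \frac{203}{15}} = 9 \left(- \frac{15}{203}\right) = - \frac{135}{203} \approx -0.66502$)
$15 \left(-145 + u\right) = 15 \left(-145 - \frac{135}{203}\right) = 15 \left(- \frac{29570}{203}\right) = - \frac{443550}{203}$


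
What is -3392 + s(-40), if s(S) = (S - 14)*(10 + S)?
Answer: -1772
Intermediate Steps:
s(S) = (-14 + S)*(10 + S)
-3392 + s(-40) = -3392 + (-140 + (-40)**2 - 4*(-40)) = -3392 + (-140 + 1600 + 160) = -3392 + 1620 = -1772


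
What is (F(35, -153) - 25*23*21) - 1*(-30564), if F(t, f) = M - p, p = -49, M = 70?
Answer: 18608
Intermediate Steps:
F(t, f) = 119 (F(t, f) = 70 - 1*(-49) = 70 + 49 = 119)
(F(35, -153) - 25*23*21) - 1*(-30564) = (119 - 25*23*21) - 1*(-30564) = (119 - 575*21) + 30564 = (119 - 12075) + 30564 = -11956 + 30564 = 18608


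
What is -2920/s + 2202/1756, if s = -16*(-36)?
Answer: -120599/31608 ≈ -3.8155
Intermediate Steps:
s = 576
-2920/s + 2202/1756 = -2920/576 + 2202/1756 = -2920*1/576 + 2202*(1/1756) = -365/72 + 1101/878 = -120599/31608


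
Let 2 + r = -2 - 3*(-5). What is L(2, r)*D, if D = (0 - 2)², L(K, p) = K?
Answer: 8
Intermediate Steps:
r = 11 (r = -2 + (-2 - 3*(-5)) = -2 + (-2 + 15) = -2 + 13 = 11)
D = 4 (D = (-2)² = 4)
L(2, r)*D = 2*4 = 8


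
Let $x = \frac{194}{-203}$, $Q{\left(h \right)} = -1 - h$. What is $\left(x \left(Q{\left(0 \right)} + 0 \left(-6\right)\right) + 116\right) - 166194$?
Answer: $- \frac{33713640}{203} \approx -1.6608 \cdot 10^{5}$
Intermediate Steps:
$x = - \frac{194}{203}$ ($x = 194 \left(- \frac{1}{203}\right) = - \frac{194}{203} \approx -0.95566$)
$\left(x \left(Q{\left(0 \right)} + 0 \left(-6\right)\right) + 116\right) - 166194 = \left(- \frac{194 \left(\left(-1 - 0\right) + 0 \left(-6\right)\right)}{203} + 116\right) - 166194 = \left(- \frac{194 \left(\left(-1 + 0\right) + 0\right)}{203} + 116\right) - 166194 = \left(- \frac{194 \left(-1 + 0\right)}{203} + 116\right) - 166194 = \left(\left(- \frac{194}{203}\right) \left(-1\right) + 116\right) - 166194 = \left(\frac{194}{203} + 116\right) - 166194 = \frac{23742}{203} - 166194 = - \frac{33713640}{203}$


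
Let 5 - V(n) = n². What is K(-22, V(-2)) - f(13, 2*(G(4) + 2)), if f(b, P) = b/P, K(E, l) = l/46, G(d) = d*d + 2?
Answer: -279/920 ≈ -0.30326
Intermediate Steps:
V(n) = 5 - n²
G(d) = 2 + d² (G(d) = d² + 2 = 2 + d²)
K(E, l) = l/46 (K(E, l) = l*(1/46) = l/46)
K(-22, V(-2)) - f(13, 2*(G(4) + 2)) = (5 - 1*(-2)²)/46 - 13/(2*((2 + 4²) + 2)) = (5 - 1*4)/46 - 13/(2*((2 + 16) + 2)) = (5 - 4)/46 - 13/(2*(18 + 2)) = (1/46)*1 - 13/(2*20) = 1/46 - 13/40 = -279/920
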